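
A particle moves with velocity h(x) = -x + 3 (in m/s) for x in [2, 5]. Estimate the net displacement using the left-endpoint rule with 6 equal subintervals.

-0.75

Δx = (5 − 2)/6 = 0.5.
Left endpoints: 2, 2.5, 3, 3.5, 4, 4.5.
h(2) = 1, h(2.5) = 0.5, h(3) = 0, h(3.5) = -0.5, h(4) = -1, h(4.5) = -1.5.
Sum = Δx · [h(2) + h(2.5) + h(3) + ...].
Sum = -0.75.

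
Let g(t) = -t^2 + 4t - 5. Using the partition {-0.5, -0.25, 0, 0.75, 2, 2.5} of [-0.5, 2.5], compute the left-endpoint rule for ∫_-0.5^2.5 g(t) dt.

Subinterval widths: 0.25, 0.25, 0.75, 1.25, 0.5.
Left endpoints: -0.5, -0.25, 0, 0.75, 2.
g(-0.5) = -7.25, g(-0.25) = -6.0625, g(0) = -5, g(0.75) = -2.5625, g(2) = -1.
Sum = Σ Δt_i · g(t_i).
Sum = -10.78125.

-10.78125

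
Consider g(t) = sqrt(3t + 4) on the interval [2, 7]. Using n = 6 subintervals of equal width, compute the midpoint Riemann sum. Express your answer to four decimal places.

20.7555

Δt = (7 − 2)/6 = 5/6.
Midpoints: 29/12, 3.25, 49/12, 59/12, 5.75, 79/12.
g(29/12) ≈ 3.3541, g(3.25) ≈ 3.7081, g(49/12) ≈ 4.0311, g(59/12) ≈ 4.3301, g(5.75) ≈ 4.6098, g(79/12) ≈ 4.8734.
Sum = Δt · [g(29/12) + g(3.25) + g(49/12) + ...].
Sum ≈ 20.7555.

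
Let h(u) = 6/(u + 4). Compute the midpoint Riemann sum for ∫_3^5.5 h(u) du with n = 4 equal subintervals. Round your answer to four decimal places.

Δu = (5.5 − 3)/4 = 0.625.
Midpoints: 3.3125, 3.9375, 4.5625, 5.1875.
h(3.3125) = 32/39, h(3.9375) = 96/127, h(4.5625) = 96/137, h(5.1875) = 32/49.
Sum = Δu · [h(3.3125) + h(3.9375) + h(4.5625) + h(5.1875)].
Sum ≈ 1.8314.

1.8314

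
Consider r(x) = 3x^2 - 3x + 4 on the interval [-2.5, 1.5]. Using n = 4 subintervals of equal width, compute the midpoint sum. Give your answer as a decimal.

40

Δx = (1.5 − (-2.5))/4 = 1.
Midpoints: -2, -1, 0, 1.
r(-2) = 22, r(-1) = 10, r(0) = 4, r(1) = 4.
Sum = Δx · [r(-2) + r(-1) + r(0) + r(1)].
Sum = 40.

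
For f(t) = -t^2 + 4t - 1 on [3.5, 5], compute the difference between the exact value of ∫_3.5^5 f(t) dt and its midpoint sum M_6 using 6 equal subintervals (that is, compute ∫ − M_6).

-0.0078125

Exact integral: ∫_3.5^5 f(t) dt = -3.375.
M_6 = -3.3671875.
Error = -3.375 − (-3.3671875) = -0.0078125.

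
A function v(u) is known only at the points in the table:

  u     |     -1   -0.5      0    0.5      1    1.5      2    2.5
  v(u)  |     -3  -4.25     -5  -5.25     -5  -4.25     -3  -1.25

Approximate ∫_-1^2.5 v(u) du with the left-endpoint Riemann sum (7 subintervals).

-14.875

Δu = 0.5.
Sum = 0.5·[(-3) + (-4.25) + (-5) + (-5.25) + (-5) + (-4.25) + (-3)] = -14.875.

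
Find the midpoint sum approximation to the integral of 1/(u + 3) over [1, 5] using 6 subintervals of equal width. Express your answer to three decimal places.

0.692

Δu = (5 − 1)/6 = 2/3.
Midpoints: 4/3, 2, 8/3, 10/3, 4, 14/3.
f(4/3) = 3/13, f(2) = 0.2, f(8/3) = 3/17, f(10/3) = 3/19, f(4) = 1/7, f(14/3) = 3/23.
Sum = Δu · [f(4/3) + f(2) + f(8/3) + ...].
Sum ≈ 0.692.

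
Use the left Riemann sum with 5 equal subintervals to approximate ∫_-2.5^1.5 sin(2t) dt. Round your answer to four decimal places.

0.8219

Δt = (1.5 − (-2.5))/5 = 0.8.
Left endpoints: -2.5, -1.7, -0.9, -0.1, 0.7.
f(-2.5) ≈ 0.9589, f(-1.7) ≈ 0.2555, f(-0.9) ≈ -0.9738, f(-0.1) ≈ -0.1987, f(0.7) ≈ 0.9854.
Sum = Δt · [f(-2.5) + f(-1.7) + f(-0.9) + f(-0.1) + f(0.7)].
Sum ≈ 0.8219.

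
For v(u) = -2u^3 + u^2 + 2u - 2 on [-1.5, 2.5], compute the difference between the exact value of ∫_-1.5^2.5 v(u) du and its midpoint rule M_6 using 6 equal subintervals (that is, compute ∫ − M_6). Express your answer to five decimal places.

-0.29630

Exact integral: ∫_-1.5^2.5 v(u) du ≈ -14.6666667.
M_6 ≈ -14.3703704.
Error ≈ -14.6666667 − (-14.3703704) ≈ -0.29630.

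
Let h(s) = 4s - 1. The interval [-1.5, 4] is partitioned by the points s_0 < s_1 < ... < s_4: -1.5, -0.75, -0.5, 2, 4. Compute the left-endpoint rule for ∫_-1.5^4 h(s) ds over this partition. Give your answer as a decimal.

0.25

Subinterval widths: 0.75, 0.25, 2.5, 2.
Left endpoints: -1.5, -0.75, -0.5, 2.
h(-1.5) = -7, h(-0.75) = -4, h(-0.5) = -3, h(2) = 7.
Sum = Σ Δs_i · h(s_i).
Sum = 0.25.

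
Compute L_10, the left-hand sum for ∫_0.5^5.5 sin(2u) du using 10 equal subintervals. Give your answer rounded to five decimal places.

Δu = (5.5 − 0.5)/10 = 0.5.
Left endpoints: 0.5, 1, 1.5, 2, 2.5, 3, 3.5, 4, 4.5, 5.
f(0.5) ≈ 0.84147, f(1) ≈ 0.90930, f(1.5) ≈ 0.14112, f(2) ≈ -0.75680, f(2.5) ≈ -0.95892, f(3) ≈ -0.27942, f(3.5) ≈ 0.65699, f(4) ≈ 0.98936, f(4.5) ≈ 0.41212, f(5) ≈ -0.54402.
Sum = Δu · [f(0.5) + f(1) + f(1.5) + ...].
Sum ≈ 0.70559.

0.70559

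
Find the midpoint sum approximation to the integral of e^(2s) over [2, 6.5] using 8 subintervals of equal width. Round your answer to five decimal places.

209932.28286

Δs = (6.5 − 2)/8 = 0.5625.
Midpoints: 2.28125, 2.84375, 3.40625, 3.96875, 4.53125, 5.09375, 5.65625, 6.21875.
f(2.28125) ≈ 95.82274, f(2.84375) ≈ 295.15481, f(3.40625) ≈ 909.14082, f(3.96875) ≈ 2800.35087, f(4.53125) ≈ 8625.68794, f(5.09375) ≈ 26568.98933, f(5.65625) ≈ 81838.24859, f(6.21875) ≈ 252079.55220.
Sum = Δs · [f(2.28125) + f(2.84375) + f(3.40625) + ...].
Sum ≈ 209932.28286.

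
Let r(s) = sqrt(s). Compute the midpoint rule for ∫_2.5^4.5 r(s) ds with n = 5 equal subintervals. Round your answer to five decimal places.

Δs = (4.5 − 2.5)/5 = 0.4.
Midpoints: 2.7, 3.1, 3.5, 3.9, 4.3.
r(2.7) ≈ 1.64317, r(3.1) ≈ 1.76068, r(3.5) ≈ 1.87083, r(3.9) ≈ 1.97484, r(4.3) ≈ 2.07364.
Sum = Δs · [r(2.7) + r(3.1) + r(3.5) + r(3.9) + r(4.3)].
Sum ≈ 3.72927.

3.72927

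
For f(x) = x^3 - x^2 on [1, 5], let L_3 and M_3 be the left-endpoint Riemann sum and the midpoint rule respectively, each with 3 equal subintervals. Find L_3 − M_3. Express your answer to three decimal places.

-52.444

L_3 ≈ 57.48148.
M_3 ≈ 109.92593.
L_3 − M_3 ≈ -52.444.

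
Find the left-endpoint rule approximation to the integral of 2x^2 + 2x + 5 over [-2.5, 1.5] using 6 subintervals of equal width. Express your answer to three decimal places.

Δx = (1.5 − (-2.5))/6 = 2/3.
Left endpoints: -2.5, -11/6, -7/6, -0.5, 1/6, 5/6.
f(-2.5) = 12.5, f(-11/6) = 145/18, f(-7/6) = 97/18, f(-0.5) = 4.5, f(1/6) = 97/18, f(5/6) = 145/18.
Sum = Δx · [f(-2.5) + f(-11/6) + f(-7/6) + ...].
Sum ≈ 29.259.

29.259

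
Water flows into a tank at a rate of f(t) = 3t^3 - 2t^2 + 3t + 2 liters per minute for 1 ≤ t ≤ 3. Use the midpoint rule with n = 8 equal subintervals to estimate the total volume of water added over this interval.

Δt = (3 − 1)/8 = 0.25.
Midpoints: 1.125, 1.375, 1.625, 1.875, 2.125, 2.375, 2.625, 2.875.
f(1.125) = 3643/512, f(1.375) = 5193/512, f(1.625) = 7407/512, f(1.875) = 10429/512, f(2.125) = 14403/512, f(2.375) = 19473/512, f(2.625) = 25783/512, f(2.875) = 33477/512.
Sum = Δt · [f(1.125) + f(1.375) + f(1.625) + ...].
Sum = 58.5.

58.5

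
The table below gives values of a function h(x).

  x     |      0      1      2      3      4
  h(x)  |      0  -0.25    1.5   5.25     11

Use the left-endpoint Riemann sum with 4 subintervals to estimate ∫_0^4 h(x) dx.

6.5

Δx = 1.
Sum = 1·[0 + (-0.25) + 1.5 + 5.25] = 6.5.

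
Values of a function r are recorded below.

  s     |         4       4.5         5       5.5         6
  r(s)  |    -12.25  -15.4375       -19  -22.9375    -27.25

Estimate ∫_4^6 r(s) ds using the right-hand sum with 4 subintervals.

-42.3125

Δs = 0.5.
Sum = 0.5·[(-15.4375) + (-19) + (-22.9375) + (-27.25)] = -42.3125.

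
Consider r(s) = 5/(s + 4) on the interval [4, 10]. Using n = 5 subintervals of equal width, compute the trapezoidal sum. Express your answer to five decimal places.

2.80437

Δs = (10 − 4)/5 = 1.2.
r(4) = 0.625, r(5.2) = 25/46, r(6.4) = 25/52, r(7.6) = 25/58, r(8.8) = 0.390625, r(10) = 5/14.
T_5 = (Δs/2)·[r(s_0) + 2r(s_1) + ... + 2r(s_{4}) + r(s_5)].
Sum ≈ 2.80437.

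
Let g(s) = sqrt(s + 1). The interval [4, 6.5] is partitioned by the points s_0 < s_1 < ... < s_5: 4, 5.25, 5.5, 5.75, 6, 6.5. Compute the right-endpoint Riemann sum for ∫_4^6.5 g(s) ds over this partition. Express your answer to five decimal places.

Subinterval widths: 1.25, 0.25, 0.25, 0.25, 0.5.
Right endpoints: 5.25, 5.5, 5.75, 6, 6.5.
g(5.25) ≈ 2.50000, g(5.5) ≈ 2.54951, g(5.75) ≈ 2.59808, g(6) ≈ 2.64575, g(6.5) ≈ 2.73861.
Sum = Σ Δs_i · g(s_i).
Sum ≈ 6.44264.

6.44264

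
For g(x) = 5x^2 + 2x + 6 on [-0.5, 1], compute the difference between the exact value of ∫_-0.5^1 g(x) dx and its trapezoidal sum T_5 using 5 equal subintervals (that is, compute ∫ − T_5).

-0.1125

Exact integral: ∫_-0.5^1 g(x) dx = 11.625.
T_5 = 11.7375.
Error = 11.625 − 11.7375 = -0.1125.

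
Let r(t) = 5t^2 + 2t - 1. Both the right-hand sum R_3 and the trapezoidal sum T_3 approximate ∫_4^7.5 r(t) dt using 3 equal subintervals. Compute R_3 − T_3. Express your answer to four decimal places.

121.4792

R_3 ≈ 758.657407.
T_3 ≈ 637.178241.
R_3 − T_3 ≈ 121.4792.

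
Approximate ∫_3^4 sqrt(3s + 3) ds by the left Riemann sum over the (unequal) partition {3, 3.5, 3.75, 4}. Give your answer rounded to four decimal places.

3.5943

Subinterval widths: 0.5, 0.25, 0.25.
Left endpoints: 3, 3.5, 3.75.
f(3) ≈ 3.4641, f(3.5) ≈ 3.6742, f(3.75) ≈ 3.7749.
Sum = Σ Δs_i · f(s_i).
Sum ≈ 3.5943.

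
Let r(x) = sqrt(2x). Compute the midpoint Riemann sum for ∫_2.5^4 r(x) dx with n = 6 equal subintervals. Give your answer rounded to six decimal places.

3.815936

Δx = (4 − 2.5)/6 = 0.25.
Midpoints: 2.625, 2.875, 3.125, 3.375, 3.625, 3.875.
r(2.625) ≈ 2.291288, r(2.875) ≈ 2.397916, r(3.125) ≈ 2.500000, r(3.375) ≈ 2.598076, r(3.625) ≈ 2.692582, r(3.875) ≈ 2.783882.
Sum = Δx · [r(2.625) + r(2.875) + r(3.125) + ...].
Sum ≈ 3.815936.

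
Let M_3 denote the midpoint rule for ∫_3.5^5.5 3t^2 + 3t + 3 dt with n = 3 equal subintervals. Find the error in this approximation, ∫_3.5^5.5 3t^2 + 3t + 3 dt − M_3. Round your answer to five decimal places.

Exact integral: ∫_3.5^5.5 f(t) dt = 156.5.
M_3 ≈ 156.2777778.
Error ≈ 156.5 − 156.2777778 ≈ 0.22222.

0.22222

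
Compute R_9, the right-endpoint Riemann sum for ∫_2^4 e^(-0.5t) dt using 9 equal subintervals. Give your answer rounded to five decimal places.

0.43973

Δt = (4 − 2)/9 = 2/9.
Right endpoints: 20/9, 22/9, 8/3, 26/9, 28/9, 10/3, 32/9, 34/9, 4.
f(20/9) ≈ 0.32919, f(22/9) ≈ 0.29457, f(8/3) ≈ 0.26360, f(26/9) ≈ 0.23588, f(28/9) ≈ 0.21107, f(10/3) ≈ 0.18888, f(32/9) ≈ 0.16901, f(34/9) ≈ 0.15124, f(4) ≈ 0.13534.
Sum = Δt · [f(20/9) + f(22/9) + f(8/3) + ...].
Sum ≈ 0.43973.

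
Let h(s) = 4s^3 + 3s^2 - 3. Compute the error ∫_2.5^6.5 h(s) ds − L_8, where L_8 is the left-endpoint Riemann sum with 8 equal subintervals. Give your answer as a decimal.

276.5

Exact integral: ∫_2.5^6.5 h(s) ds = 1993.
L_8 = 1716.5.
Error = 1993 − 1716.5 = 276.5.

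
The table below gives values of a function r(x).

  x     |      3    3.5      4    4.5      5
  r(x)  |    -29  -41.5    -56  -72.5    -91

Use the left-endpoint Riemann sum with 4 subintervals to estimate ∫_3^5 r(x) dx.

-99.5

Δx = 0.5.
Sum = 0.5·[(-29) + (-41.5) + (-56) + (-72.5)] = -99.5.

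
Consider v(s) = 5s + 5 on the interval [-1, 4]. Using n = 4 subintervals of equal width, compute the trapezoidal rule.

Δs = (4 − (-1))/4 = 1.25.
v(-1) = 0, v(0.25) = 6.25, v(1.5) = 12.5, v(2.75) = 18.75, v(4) = 25.
T_4 = (Δs/2)·[v(s_0) + 2v(s_1) + 2v(s_2) + 2v(s_3) + v(s_4)].
Sum = 62.5.

62.5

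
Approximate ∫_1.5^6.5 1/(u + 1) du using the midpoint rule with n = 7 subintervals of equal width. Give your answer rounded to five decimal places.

1.09563

Δu = (6.5 − 1.5)/7 = 5/7.
Midpoints: 13/7, 18/7, 23/7, 4, 33/7, 38/7, 43/7.
f(13/7) = 0.35, f(18/7) = 0.28, f(23/7) = 7/30, f(4) = 0.2, f(33/7) = 0.175, f(38/7) = 7/45, f(43/7) = 0.14.
Sum = Δu · [f(13/7) + f(18/7) + f(23/7) + ...].
Sum ≈ 1.09563.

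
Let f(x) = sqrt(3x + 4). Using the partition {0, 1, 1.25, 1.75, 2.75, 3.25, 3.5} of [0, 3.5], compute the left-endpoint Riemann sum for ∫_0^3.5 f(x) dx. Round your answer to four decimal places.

9.7718

Subinterval widths: 1, 0.25, 0.5, 1, 0.5, 0.25.
Left endpoints: 0, 1, 1.25, 1.75, 2.75, 3.25.
f(0) ≈ 2.0000, f(1) ≈ 2.6458, f(1.25) ≈ 2.7839, f(1.75) ≈ 3.0414, f(2.75) ≈ 3.5000, f(3.25) ≈ 3.7081.
Sum = Σ Δx_i · f(x_i).
Sum ≈ 9.7718.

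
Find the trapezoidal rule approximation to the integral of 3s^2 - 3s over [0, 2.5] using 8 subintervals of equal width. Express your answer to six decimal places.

Δs = (2.5 − 0)/8 = 0.3125.
f(0) = 0, f(0.3125) = -0.64453125, f(0.625) = -0.703125, f(0.9375) = -0.17578125, f(1.25) = 0.9375, f(1.5625) = 2.63671875, f(1.875) = 4.921875, f(2.1875) = 7.79296875, f(2.5) = 11.25.
T_8 = (Δs/2)·[f(s_0) + 2f(s_1) + ... + 2f(s_{7}) + f(s_8)].
Sum ≈ 6.372070.

6.372070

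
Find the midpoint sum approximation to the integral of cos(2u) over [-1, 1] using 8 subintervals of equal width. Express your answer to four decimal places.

0.9188

Δu = (1 − (-1))/8 = 0.25.
Midpoints: -0.875, -0.625, -0.375, -0.125, 0.125, 0.375, 0.625, 0.875.
f(-0.875) ≈ -0.1782, f(-0.625) ≈ 0.3153, f(-0.375) ≈ 0.7317, f(-0.125) ≈ 0.9689, f(0.125) ≈ 0.9689, f(0.375) ≈ 0.7317, f(0.625) ≈ 0.3153, f(0.875) ≈ -0.1782.
Sum = Δu · [f(-0.875) + f(-0.625) + f(-0.375) + ...].
Sum ≈ 0.9188.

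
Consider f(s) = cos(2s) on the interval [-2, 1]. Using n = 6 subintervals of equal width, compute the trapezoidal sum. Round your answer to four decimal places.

Δs = (1 − (-2))/6 = 0.5.
f(-2) ≈ -0.6536, f(-1.5) ≈ -0.9900, f(-1) ≈ -0.4161, f(-0.5) ≈ 0.5403, f(0) ≈ 1.0000, f(0.5) ≈ 0.5403, f(1) ≈ -0.4161.
T_6 = (Δs/2)·[f(s_0) + 2f(s_1) + ... + 2f(s_{5}) + f(s_6)].
Sum ≈ 0.0698.

0.0698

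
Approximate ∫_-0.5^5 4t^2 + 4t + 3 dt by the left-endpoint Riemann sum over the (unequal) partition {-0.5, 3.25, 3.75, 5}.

Subinterval widths: 3.75, 0.5, 1.25.
Left endpoints: -0.5, 3.25, 3.75.
f(-0.5) = 2, f(3.25) = 58.25, f(3.75) = 74.25.
Sum = Σ Δt_i · f(t_i).
Sum = 129.4375.

129.4375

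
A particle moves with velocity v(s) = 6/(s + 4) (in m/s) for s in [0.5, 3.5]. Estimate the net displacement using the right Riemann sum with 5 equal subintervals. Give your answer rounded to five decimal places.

2.91063

Δs = (3.5 − 0.5)/5 = 0.6.
Right endpoints: 1.1, 1.7, 2.3, 2.9, 3.5.
v(1.1) = 20/17, v(1.7) = 20/19, v(2.3) = 20/21, v(2.9) = 20/23, v(3.5) = 0.8.
Sum = Δs · [v(1.1) + v(1.7) + v(2.3) + v(2.9) + v(3.5)].
Sum ≈ 2.91063.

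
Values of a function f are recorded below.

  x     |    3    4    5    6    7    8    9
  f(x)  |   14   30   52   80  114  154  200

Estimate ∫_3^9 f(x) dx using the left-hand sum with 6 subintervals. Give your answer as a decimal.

Δx = 1.
Sum = 1·[14 + 30 + 52 + 80 + 114 + 154] = 444.

444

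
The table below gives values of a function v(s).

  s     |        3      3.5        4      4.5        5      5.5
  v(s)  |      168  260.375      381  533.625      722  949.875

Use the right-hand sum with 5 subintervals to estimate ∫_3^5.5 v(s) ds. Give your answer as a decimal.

1423.4375

Δs = 0.5.
Sum = 0.5·[260.375 + 381 + 533.625 + 722 + 949.875] = 1423.4375.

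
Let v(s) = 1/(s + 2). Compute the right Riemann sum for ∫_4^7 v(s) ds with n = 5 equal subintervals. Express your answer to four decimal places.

0.3893

Δs = (7 − 4)/5 = 0.6.
Right endpoints: 4.6, 5.2, 5.8, 6.4, 7.
v(4.6) = 5/33, v(5.2) = 5/36, v(5.8) = 5/39, v(6.4) = 5/42, v(7) = 1/9.
Sum = Δs · [v(4.6) + v(5.2) + v(5.8) + v(6.4) + v(7)].
Sum ≈ 0.3893.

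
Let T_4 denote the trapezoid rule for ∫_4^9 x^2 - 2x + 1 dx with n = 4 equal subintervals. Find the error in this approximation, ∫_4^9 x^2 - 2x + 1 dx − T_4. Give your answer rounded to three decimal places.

Exact integral: ∫_4^9 f(x) dx ≈ 161.66667.
T_4 = 162.96875.
Error ≈ 161.66667 − 162.96875 ≈ -1.302.

-1.302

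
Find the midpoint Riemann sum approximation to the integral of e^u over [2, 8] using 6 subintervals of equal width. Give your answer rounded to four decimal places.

Δu = (8 − 2)/6 = 1.
Midpoints: 2.5, 3.5, 4.5, 5.5, 6.5, 7.5.
f(2.5) ≈ 12.1825, f(3.5) ≈ 33.1155, f(4.5) ≈ 90.0171, f(5.5) ≈ 244.6919, f(6.5) ≈ 665.1416, f(7.5) ≈ 1808.0424.
Sum = Δu · [f(2.5) + f(3.5) + f(4.5) + ...].
Sum ≈ 2853.1911.

2853.1911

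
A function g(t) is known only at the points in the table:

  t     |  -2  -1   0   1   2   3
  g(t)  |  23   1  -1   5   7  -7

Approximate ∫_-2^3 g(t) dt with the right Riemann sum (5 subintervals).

Δt = 1.
Sum = 1·[1 + (-1) + 5 + 7 + (-7)] = 5.

5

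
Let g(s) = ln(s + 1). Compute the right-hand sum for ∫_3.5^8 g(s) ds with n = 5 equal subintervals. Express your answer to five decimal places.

8.81111

Δs = (8 − 3.5)/5 = 0.9.
Right endpoints: 4.4, 5.3, 6.2, 7.1, 8.
g(4.4) ≈ 1.68640, g(5.3) ≈ 1.84055, g(6.2) ≈ 1.97408, g(7.1) ≈ 2.09186, g(8) ≈ 2.19722.
Sum = Δs · [g(4.4) + g(5.3) + g(6.2) + g(7.1) + g(8)].
Sum ≈ 8.81111.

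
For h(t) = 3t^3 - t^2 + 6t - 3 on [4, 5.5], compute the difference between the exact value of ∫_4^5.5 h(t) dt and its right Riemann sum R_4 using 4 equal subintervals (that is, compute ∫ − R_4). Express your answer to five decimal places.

-58.06934

Exact integral: ∫_4^5.5 h(t) dt = 498.421875.
R_4 ≈ 556.4912109.
Error ≈ 498.421875 − 556.4912109 ≈ -58.06934.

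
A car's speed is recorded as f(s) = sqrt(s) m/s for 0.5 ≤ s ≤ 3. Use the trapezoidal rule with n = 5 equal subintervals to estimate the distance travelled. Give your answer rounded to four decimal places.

3.2198

Δs = (3 − 0.5)/5 = 0.5.
f(0.5) ≈ 0.7071, f(1) ≈ 1.0000, f(1.5) ≈ 1.2247, f(2) ≈ 1.4142, f(2.5) ≈ 1.5811, f(3) ≈ 1.7321.
T_5 = (Δs/2)·[f(s_0) + 2f(s_1) + ... + 2f(s_{4}) + f(s_5)].
Sum ≈ 3.2198.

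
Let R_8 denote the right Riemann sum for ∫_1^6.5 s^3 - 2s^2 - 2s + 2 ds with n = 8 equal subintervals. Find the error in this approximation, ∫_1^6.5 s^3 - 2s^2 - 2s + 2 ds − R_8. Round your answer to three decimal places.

Exact integral: ∫_1^6.5 f(s) ds ≈ 233.34896.
R_8 ≈ 299.27466.
Error ≈ 233.34896 − 299.27466 ≈ -65.926.

-65.926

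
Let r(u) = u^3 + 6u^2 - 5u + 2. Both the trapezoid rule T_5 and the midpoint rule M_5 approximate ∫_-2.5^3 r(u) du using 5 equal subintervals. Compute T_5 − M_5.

11.2303125

T_5 = 107.34625.
M_5 = 96.1159375.
T_5 − M_5 = 11.2303125.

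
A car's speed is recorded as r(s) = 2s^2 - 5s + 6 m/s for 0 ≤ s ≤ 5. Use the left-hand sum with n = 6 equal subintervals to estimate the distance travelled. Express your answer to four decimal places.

41.5741

Δs = (5 − 0)/6 = 5/6.
Left endpoints: 0, 5/6, 5/3, 2.5, 10/3, 25/6.
r(0) = 6, r(5/6) = 29/9, r(5/3) = 29/9, r(2.5) = 6, r(10/3) = 104/9, r(25/6) = 179/9.
Sum = Δs · [r(0) + r(5/6) + r(5/3) + ...].
Sum ≈ 41.5741.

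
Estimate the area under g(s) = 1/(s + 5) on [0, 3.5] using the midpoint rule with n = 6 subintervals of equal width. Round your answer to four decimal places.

0.5303

Δs = (3.5 − 0)/6 = 7/12.
Midpoints: 7/24, 0.875, 35/24, 49/24, 2.625, 77/24.
g(7/24) = 24/127, g(0.875) = 8/47, g(35/24) = 24/155, g(49/24) = 24/169, g(2.625) = 8/61, g(77/24) = 24/197.
Sum = Δs · [g(7/24) + g(0.875) + g(35/24) + ...].
Sum ≈ 0.5303.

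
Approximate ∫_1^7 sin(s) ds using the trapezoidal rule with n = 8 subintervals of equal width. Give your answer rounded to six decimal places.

-0.203492

Δs = (7 − 1)/8 = 0.75.
f(1) ≈ 0.841471, f(1.75) ≈ 0.983986, f(2.5) ≈ 0.598472, f(3.25) ≈ -0.108195, f(4) ≈ -0.756802, f(4.75) ≈ -0.999293, f(5.5) ≈ -0.705540, f(6.25) ≈ -0.033179, f(7) ≈ 0.656987.
T_8 = (Δs/2)·[f(s_0) + 2f(s_1) + ... + 2f(s_{7}) + f(s_8)].
Sum ≈ -0.203492.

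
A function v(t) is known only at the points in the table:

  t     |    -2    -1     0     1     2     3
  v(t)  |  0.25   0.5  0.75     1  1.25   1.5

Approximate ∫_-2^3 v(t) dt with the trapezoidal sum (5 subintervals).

Δt = 1.
T_5 = (1/2)·[0.25 + 2·0.5 + 2·0.75 + 2·1 + 2·1.25 + 1.5] = 4.375.

4.375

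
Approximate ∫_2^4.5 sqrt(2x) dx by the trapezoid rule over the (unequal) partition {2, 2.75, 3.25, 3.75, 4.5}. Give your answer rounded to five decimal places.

6.32714

Subinterval widths: 0.75, 0.5, 0.5, 0.75.
f(2) ≈ 2.00000, f(2.75) ≈ 2.34521, f(3.25) ≈ 2.54951, f(3.75) ≈ 2.73861, f(4.5) ≈ 3.00000.
On each subinterval the trapezoid contributes (Δx_i/2)·[f(x_{i-1}) + f(x_i)].
Sum ≈ 6.32714.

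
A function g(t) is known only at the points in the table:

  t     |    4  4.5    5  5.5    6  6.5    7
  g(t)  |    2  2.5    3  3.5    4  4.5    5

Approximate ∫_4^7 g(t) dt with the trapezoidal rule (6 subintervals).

Δt = 0.5.
T_6 = (0.5/2)·[2 + 2·2.5 + 2·3 + 2·3.5 + 2·4 + 2·4.5 + 5] = 10.5.

10.5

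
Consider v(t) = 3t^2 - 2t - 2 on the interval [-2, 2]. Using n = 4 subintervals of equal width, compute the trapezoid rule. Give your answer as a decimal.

10

Δt = (2 − (-2))/4 = 1.
v(-2) = 14, v(-1) = 3, v(0) = -2, v(1) = -1, v(2) = 6.
T_4 = (Δt/2)·[v(t_0) + 2v(t_1) + 2v(t_2) + 2v(t_3) + v(t_4)].
Sum = 10.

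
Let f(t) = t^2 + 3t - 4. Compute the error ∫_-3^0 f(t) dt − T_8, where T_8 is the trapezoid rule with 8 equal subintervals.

-0.0703125

Exact integral: ∫_-3^0 f(t) dt = -16.5.
T_8 = -16.4296875.
Error = -16.5 − (-16.4296875) = -0.0703125.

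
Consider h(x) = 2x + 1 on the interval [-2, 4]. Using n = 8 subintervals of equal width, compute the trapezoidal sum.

18

Δx = (4 − (-2))/8 = 0.75.
h(-2) = -3, h(-1.25) = -1.5, h(-0.5) = 0, h(0.25) = 1.5, h(1) = 3, h(1.75) = 4.5, h(2.5) = 6, h(3.25) = 7.5, h(4) = 9.
T_8 = (Δx/2)·[h(x_0) + 2h(x_1) + ... + 2h(x_{7}) + h(x_8)].
Sum = 18.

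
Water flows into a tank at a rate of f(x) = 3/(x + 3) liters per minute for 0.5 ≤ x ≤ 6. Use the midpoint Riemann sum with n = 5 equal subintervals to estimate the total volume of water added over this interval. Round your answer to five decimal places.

2.82310

Δx = (6 − 0.5)/5 = 1.1.
Midpoints: 1.05, 2.15, 3.25, 4.35, 5.45.
f(1.05) = 20/27, f(2.15) = 60/103, f(3.25) = 0.48, f(4.35) = 20/49, f(5.45) = 60/169.
Sum = Δx · [f(1.05) + f(2.15) + f(3.25) + f(4.35) + f(5.45)].
Sum ≈ 2.82310.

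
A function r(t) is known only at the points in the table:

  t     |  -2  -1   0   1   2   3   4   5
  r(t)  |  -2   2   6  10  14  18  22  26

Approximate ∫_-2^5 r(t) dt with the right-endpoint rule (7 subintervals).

98

Δt = 1.
Sum = 1·[2 + 6 + 10 + 14 + 18 + 22 + 26] = 98.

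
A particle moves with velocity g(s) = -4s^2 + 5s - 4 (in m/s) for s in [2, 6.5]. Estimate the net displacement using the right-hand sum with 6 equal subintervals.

Δs = (6.5 − 2)/6 = 0.75.
Right endpoints: 2.75, 3.5, 4.25, 5, 5.75, 6.5.
g(2.75) = -20.5, g(3.5) = -35.5, g(4.25) = -55, g(5) = -79, g(5.75) = -107.5, g(6.5) = -140.5.
Sum = Δs · [g(2.75) + g(3.5) + g(4.25) + ...].
Sum = -328.5.

-328.5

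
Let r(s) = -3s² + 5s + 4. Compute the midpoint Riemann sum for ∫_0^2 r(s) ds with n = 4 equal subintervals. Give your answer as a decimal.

Δs = (2 − 0)/4 = 0.5.
Midpoints: 0.25, 0.75, 1.25, 1.75.
r(0.25) = 5.0625, r(0.75) = 6.0625, r(1.25) = 5.5625, r(1.75) = 3.5625.
Sum = Δs · [r(0.25) + r(0.75) + r(1.25) + r(1.75)].
Sum = 10.125.

10.125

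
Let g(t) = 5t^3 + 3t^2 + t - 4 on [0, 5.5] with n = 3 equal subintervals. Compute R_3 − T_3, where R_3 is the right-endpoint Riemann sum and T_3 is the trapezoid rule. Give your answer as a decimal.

850.78125

R_3 ≈ 2290.444444.
T_3 ≈ 1439.663194.
R_3 − T_3 = 850.78125.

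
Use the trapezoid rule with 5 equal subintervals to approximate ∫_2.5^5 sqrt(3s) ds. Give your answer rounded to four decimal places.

Δs = (5 − 2.5)/5 = 0.5.
f(2.5) ≈ 2.7386, f(3) ≈ 3.0000, f(3.5) ≈ 3.2404, f(4) ≈ 3.4641, f(4.5) ≈ 3.6742, f(5) ≈ 3.8730.
T_5 = (Δs/2)·[f(s_0) + 2f(s_1) + ... + 2f(s_{4}) + f(s_5)].
Sum ≈ 8.3423.

8.3423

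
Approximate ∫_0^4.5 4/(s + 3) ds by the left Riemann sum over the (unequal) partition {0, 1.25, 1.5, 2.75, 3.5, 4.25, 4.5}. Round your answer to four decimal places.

4.1343

Subinterval widths: 1.25, 0.25, 1.25, 0.75, 0.75, 0.25.
Left endpoints: 0, 1.25, 1.5, 2.75, 3.5, 4.25.
f(0) = 4/3, f(1.25) = 16/17, f(1.5) = 8/9, f(2.75) = 16/23, f(3.5) = 8/13, f(4.25) = 16/29.
Sum = Σ Δs_i · f(s_i).
Sum ≈ 4.1343.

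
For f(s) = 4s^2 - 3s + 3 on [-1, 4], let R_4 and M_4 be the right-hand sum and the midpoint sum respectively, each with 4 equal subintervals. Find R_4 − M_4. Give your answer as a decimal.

35.9375

R_4 = 112.5.
M_4 = 76.5625.
R_4 − M_4 = 35.9375.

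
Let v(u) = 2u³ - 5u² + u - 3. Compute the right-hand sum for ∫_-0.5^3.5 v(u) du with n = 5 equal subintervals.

Δu = (3.5 − (-0.5))/5 = 0.8.
Right endpoints: 0.3, 1.1, 1.9, 2.7, 3.5.
v(0.3) = -3.096, v(1.1) = -5.288, v(1.9) = -5.432, v(2.7) = 2.616, v(3.5) = 25.
Sum = Δu · [v(0.3) + v(1.1) + v(1.9) + v(2.7) + v(3.5)].
Sum = 11.04.

11.04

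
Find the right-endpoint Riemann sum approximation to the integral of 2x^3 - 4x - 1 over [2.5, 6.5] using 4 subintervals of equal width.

Δx = (6.5 − 2.5)/4 = 1.
Right endpoints: 3.5, 4.5, 5.5, 6.5.
f(3.5) = 70.75, f(4.5) = 163.25, f(5.5) = 309.75, f(6.5) = 522.25.
Sum = Δx · [f(3.5) + f(4.5) + f(5.5) + f(6.5)].
Sum = 1066.

1066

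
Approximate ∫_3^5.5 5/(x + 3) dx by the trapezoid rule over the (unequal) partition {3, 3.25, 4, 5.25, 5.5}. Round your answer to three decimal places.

Subinterval widths: 0.25, 0.75, 1.25, 0.25.
f(3) = 5/6, f(3.25) = 0.8, f(4) = 5/7, f(5.25) = 20/33, f(5.5) = 10/17.
On each subinterval the trapezoid contributes (Δx_i/2)·[f(x_{i-1}) + f(x_i)].
Sum ≈ 1.747.

1.747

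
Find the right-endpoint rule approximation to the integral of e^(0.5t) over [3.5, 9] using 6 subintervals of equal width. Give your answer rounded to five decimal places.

Δt = (9 − 3.5)/6 = 11/12.
Right endpoints: 53/12, 16/3, 6.25, 43/6, 97/12, 9.
f(53/12) ≈ 9.10054, f(16/3) ≈ 14.39192, f(6.25) ≈ 22.75990, f(43/6) ≈ 35.99332, f(97/12) ≈ 56.92113, f(9) ≈ 90.01713.
Sum = Δt · [f(53/12) + f(16/3) + f(6.25) + ...].
Sum ≈ 210.08527.

210.08527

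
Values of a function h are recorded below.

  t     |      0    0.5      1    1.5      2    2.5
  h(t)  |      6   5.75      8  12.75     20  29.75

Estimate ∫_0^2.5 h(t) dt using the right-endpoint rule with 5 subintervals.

38.125

Δt = 0.5.
Sum = 0.5·[5.75 + 8 + 12.75 + 20 + 29.75] = 38.125.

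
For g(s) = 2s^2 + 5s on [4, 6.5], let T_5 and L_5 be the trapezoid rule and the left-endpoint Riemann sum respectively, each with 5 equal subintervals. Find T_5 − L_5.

16.25

T_5 = 206.25.
L_5 = 190.
T_5 − L_5 = 16.25.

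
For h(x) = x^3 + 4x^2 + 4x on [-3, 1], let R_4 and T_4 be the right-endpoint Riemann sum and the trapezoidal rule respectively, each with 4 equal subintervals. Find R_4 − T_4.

R_4 = 8.
T_4 = 2.
R_4 − T_4 = 6.

6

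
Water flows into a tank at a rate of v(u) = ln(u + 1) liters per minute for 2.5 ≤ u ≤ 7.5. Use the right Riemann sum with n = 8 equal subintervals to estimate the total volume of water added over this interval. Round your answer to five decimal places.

Δu = (7.5 − 2.5)/8 = 0.625.
Right endpoints: 3.125, 3.75, 4.375, 5, 5.625, 6.25, 6.875, 7.5.
v(3.125) ≈ 1.41707, v(3.75) ≈ 1.55814, v(4.375) ≈ 1.68176, v(5) ≈ 1.79176, v(5.625) ≈ 1.89085, v(6.25) ≈ 1.98100, v(6.875) ≈ 2.06369, v(7.5) ≈ 2.14007.
Sum = Δu · [v(3.125) + v(3.75) + v(4.375) + ...].
Sum ≈ 9.07771.

9.07771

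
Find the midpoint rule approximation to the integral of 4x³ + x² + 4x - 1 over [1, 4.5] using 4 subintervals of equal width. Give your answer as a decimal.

Δx = (4.5 − 1)/4 = 0.875.
Midpoints: 1.4375, 2.3125, 3.1875, 4.0625.
f(1.4375) = 19147/1024, f(2.3125) = 64577/1024, f(3.1875) = 155087/1024, f(4.0625) = 307141/1024.
Sum = Δx · [f(1.4375) + f(2.3125) + f(3.1875) + f(4.0625)].
Sum = 466.51171875.

466.51171875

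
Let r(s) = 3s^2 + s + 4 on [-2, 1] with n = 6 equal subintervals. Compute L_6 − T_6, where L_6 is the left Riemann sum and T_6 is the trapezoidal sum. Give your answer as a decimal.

1.5

L_6 = 21.375.
T_6 = 19.875.
L_6 − T_6 = 1.5.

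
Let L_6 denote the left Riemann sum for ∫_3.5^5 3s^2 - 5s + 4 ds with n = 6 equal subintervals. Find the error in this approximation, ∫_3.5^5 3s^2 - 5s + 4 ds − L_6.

3.796875

Exact integral: ∫_3.5^5 f(s) ds = 56.25.
L_6 = 52.453125.
Error = 56.25 − 52.453125 = 3.796875.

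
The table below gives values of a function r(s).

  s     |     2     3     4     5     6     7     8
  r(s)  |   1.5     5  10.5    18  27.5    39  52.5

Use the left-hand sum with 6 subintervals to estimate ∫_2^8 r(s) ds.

Δs = 1.
Sum = 1·[1.5 + 5 + 10.5 + 18 + 27.5 + 39] = 101.5.

101.5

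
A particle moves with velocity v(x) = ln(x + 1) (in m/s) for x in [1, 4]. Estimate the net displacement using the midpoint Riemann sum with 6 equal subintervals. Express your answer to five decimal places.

3.66400

Δx = (4 − 1)/6 = 0.5.
Midpoints: 1.25, 1.75, 2.25, 2.75, 3.25, 3.75.
v(1.25) ≈ 0.81093, v(1.75) ≈ 1.01160, v(2.25) ≈ 1.17865, v(2.75) ≈ 1.32176, v(3.25) ≈ 1.44692, v(3.75) ≈ 1.55814.
Sum = Δx · [v(1.25) + v(1.75) + v(2.25) + ...].
Sum ≈ 3.66400.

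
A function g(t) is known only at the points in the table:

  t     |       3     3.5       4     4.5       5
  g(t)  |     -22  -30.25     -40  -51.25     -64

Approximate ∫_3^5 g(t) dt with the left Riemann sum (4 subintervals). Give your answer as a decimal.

Δt = 0.5.
Sum = 0.5·[(-22) + (-30.25) + (-40) + (-51.25)] = -71.75.

-71.75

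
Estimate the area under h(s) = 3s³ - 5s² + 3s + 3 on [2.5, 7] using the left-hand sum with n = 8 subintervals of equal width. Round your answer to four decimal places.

1092.5090

Δs = (7 − 2.5)/8 = 0.5625.
Left endpoints: 2.5, 3.0625, 3.625, 4.1875, 4.75, 5.3125, 5.875, 6.4375.
h(2.5) = 26.125, h(3.0625) = 210787/4096, h(3.625) = 46631/512, h(4.1875) = 606913/4096, h(4.75) = 225.953125, h(5.3125) = 1341943/4096, h(5.875) = 233669/512, h(6.4375) = 2520853/4096.
Sum = Δs · [h(2.5) + h(3.0625) + h(3.625) + ...].
Sum ≈ 1092.5090.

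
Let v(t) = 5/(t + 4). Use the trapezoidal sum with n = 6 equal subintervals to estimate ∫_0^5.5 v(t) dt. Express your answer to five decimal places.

Δt = (5.5 − 0)/6 = 11/12.
v(0) = 1.25, v(11/12) = 60/59, v(11/6) = 6/7, v(2.75) = 20/27, v(11/3) = 15/23, v(55/12) = 60/103, v(5.5) = 10/19.
T_6 = (Δt/2)·[v(t_0) + 2v(t_1) + ... + 2v(t_{5}) + v(t_6)].
Sum ≈ 4.34288.

4.34288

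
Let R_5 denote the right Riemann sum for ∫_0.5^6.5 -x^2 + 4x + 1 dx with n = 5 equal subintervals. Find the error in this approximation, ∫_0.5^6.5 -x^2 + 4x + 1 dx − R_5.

Exact integral: ∫_0.5^6.5 f(x) dx = -1.5.
R_5 = -13.74.
Error = -1.5 − (-13.74) = 12.24.

12.24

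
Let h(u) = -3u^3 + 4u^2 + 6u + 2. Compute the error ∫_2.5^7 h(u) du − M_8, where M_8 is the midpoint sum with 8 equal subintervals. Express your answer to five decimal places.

Exact integral: ∫_2.5^7 h(u) du = -1197.703125.
M_8 ≈ -1193.1053467.
Error ≈ -1197.703125 − (-1193.1053467) ≈ -4.59778.

-4.59778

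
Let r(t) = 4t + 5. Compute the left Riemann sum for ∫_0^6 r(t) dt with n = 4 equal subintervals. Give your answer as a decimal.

84

Δt = (6 − 0)/4 = 1.5.
Left endpoints: 0, 1.5, 3, 4.5.
r(0) = 5, r(1.5) = 11, r(3) = 17, r(4.5) = 23.
Sum = Δt · [r(0) + r(1.5) + r(3) + r(4.5)].
Sum = 84.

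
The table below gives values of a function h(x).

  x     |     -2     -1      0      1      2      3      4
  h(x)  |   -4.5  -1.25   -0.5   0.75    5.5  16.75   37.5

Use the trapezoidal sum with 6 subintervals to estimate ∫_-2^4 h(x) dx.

Δx = 1.
T_6 = (1/2)·[(-4.5) + 2·(-1.25) + 2·(-0.5) + 2·0.75 + 2·5.5 + 2·16.75 + 37.5] = 37.75.

37.75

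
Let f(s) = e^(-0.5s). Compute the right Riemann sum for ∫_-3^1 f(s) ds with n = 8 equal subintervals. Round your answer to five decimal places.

Δs = (1 − (-3))/8 = 0.5.
Right endpoints: -2.5, -2, -1.5, -1, -0.5, 0, 0.5, 1.
f(-2.5) ≈ 3.49034, f(-2) ≈ 2.71828, f(-1.5) ≈ 2.11700, f(-1) ≈ 1.64872, f(-0.5) ≈ 1.28403, f(0) ≈ 1.00000, f(0.5) ≈ 0.77880, f(1) ≈ 0.60653.
Sum = Δs · [f(-2.5) + f(-2) + f(-1.5) + ...].
Sum ≈ 6.82185.

6.82185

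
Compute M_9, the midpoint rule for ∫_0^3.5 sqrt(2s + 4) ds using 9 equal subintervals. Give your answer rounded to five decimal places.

9.49554

Δs = (3.5 − 0)/9 = 7/18.
Midpoints: 7/36, 7/12, 35/36, 49/36, 1.75, 77/36, 91/36, 35/12, 119/36.
f(7/36) ≈ 2.09497, f(7/12) ≈ 2.27303, f(35/36) ≈ 2.43812, f(49/36) ≈ 2.59272, f(1.75) ≈ 2.73861, f(77/36) ≈ 2.87711, f(91/36) ≈ 3.00925, f(35/12) ≈ 3.13581, f(119/36) ≈ 3.25747.
Sum = Δs · [f(7/36) + f(7/12) + f(35/36) + ...].
Sum ≈ 9.49554.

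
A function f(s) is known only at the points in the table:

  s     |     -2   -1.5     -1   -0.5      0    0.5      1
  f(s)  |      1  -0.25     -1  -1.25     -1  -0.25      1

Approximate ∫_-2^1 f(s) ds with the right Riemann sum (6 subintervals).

Δs = 0.5.
Sum = 0.5·[(-0.25) + (-1) + (-1.25) + (-1) + (-0.25) + 1] = -1.375.

-1.375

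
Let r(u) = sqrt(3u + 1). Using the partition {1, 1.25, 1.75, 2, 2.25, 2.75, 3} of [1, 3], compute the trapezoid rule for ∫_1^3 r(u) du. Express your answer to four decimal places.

Subinterval widths: 0.25, 0.5, 0.25, 0.25, 0.5, 0.25.
r(1) ≈ 2.0000, r(1.25) ≈ 2.1794, r(1.75) ≈ 2.5000, r(2) ≈ 2.6458, r(2.25) ≈ 2.7839, r(2.75) ≈ 3.0414, r(3) ≈ 3.1623.
On each subinterval the trapezoid contributes (Δu_i/2)·[r(u_{i-1}) + r(u_i)].
Sum ≈ 5.2460.

5.2460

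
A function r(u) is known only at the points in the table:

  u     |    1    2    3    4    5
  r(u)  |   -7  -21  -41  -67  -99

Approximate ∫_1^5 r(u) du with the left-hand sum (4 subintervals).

-136

Δu = 1.
Sum = 1·[(-7) + (-21) + (-41) + (-67)] = -136.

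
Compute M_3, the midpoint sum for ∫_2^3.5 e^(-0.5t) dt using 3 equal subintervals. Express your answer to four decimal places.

0.3872

Δt = (3.5 − 2)/3 = 0.5.
Midpoints: 2.25, 2.75, 3.25.
f(2.25) ≈ 0.3247, f(2.75) ≈ 0.2528, f(3.25) ≈ 0.1969.
Sum = Δt · [f(2.25) + f(2.75) + f(3.25)].
Sum ≈ 0.3872.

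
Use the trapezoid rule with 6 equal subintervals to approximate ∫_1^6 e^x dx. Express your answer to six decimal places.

423.635745

Δx = (6 − 1)/6 = 5/6.
f(1) ≈ 2.718282, f(11/6) ≈ 6.254701, f(8/3) ≈ 14.391916, f(3.5) ≈ 33.115452, f(13/3) ≈ 76.197857, f(31/6) ≈ 175.329431, f(6) ≈ 403.428793.
T_6 = (Δx/2)·[f(x_0) + 2f(x_1) + ... + 2f(x_{5}) + f(x_6)].
Sum ≈ 423.635745.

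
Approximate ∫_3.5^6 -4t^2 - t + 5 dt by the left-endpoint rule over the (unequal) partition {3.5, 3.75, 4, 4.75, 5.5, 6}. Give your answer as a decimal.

Subinterval widths: 0.25, 0.25, 0.75, 0.75, 0.5.
Left endpoints: 3.5, 3.75, 4, 4.75, 5.5.
f(3.5) = -47.5, f(3.75) = -55, f(4) = -63, f(4.75) = -90, f(5.5) = -121.5.
Sum = Σ Δt_i · f(t_i).
Sum = -201.125.

-201.125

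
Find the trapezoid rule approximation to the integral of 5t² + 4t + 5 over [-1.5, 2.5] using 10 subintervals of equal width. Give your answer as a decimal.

60.2

Δt = (2.5 − (-1.5))/10 = 0.4.
f(-1.5) = 10.25, f(-1.1) = 6.65, f(-0.7) = 4.65, f(-0.3) = 4.25, f(0.1) = 5.45, f(0.5) = 8.25, f(0.9) = 12.65, f(1.3) = 18.65, f(1.7) = 26.25, f(2.1) = 35.45, f(2.5) = 46.25.
T_10 = (Δt/2)·[f(t_0) + 2f(t_1) + ... + 2f(t_{9}) + f(t_10)].
Sum = 60.2.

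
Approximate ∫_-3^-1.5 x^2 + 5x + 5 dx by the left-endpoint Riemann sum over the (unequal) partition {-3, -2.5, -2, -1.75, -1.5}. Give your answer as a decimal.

-1.546875

Subinterval widths: 0.5, 0.5, 0.25, 0.25.
Left endpoints: -3, -2.5, -2, -1.75.
f(-3) = -1, f(-2.5) = -1.25, f(-2) = -1, f(-1.75) = -0.6875.
Sum = Σ Δx_i · f(x_i).
Sum = -1.546875.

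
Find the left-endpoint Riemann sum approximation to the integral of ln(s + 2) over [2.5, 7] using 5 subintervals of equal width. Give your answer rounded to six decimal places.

Δs = (7 − 2.5)/5 = 0.9.
Left endpoints: 2.5, 3.4, 4.3, 5.2, 6.1.
f(2.5) ≈ 1.504077, f(3.4) ≈ 1.686399, f(4.3) ≈ 1.840550, f(5.2) ≈ 1.974081, f(6.1) ≈ 2.091864.
Sum = Δs · [f(2.5) + f(3.4) + f(4.3) + f(5.2) + f(6.1)].
Sum ≈ 8.187274.

8.187274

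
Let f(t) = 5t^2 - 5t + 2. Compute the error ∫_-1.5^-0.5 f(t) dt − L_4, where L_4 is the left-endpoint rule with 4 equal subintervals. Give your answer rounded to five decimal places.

-1.92708

Exact integral: ∫_-1.5^-0.5 f(t) dt ≈ 12.4166667.
L_4 = 14.34375.
Error ≈ 12.4166667 − 14.34375 ≈ -1.92708.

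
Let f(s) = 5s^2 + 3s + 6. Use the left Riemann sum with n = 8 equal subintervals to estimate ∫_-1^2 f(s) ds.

33.3515625

Δs = (2 − (-1))/8 = 0.375.
Left endpoints: -1, -0.625, -0.25, 0.125, 0.5, 0.875, 1.25, 1.625.
f(-1) = 8, f(-0.625) = 6.078125, f(-0.25) = 5.5625, f(0.125) = 6.453125, f(0.5) = 8.75, f(0.875) = 12.453125, f(1.25) = 17.5625, f(1.625) = 24.078125.
Sum = Δs · [f(-1) + f(-0.625) + f(-0.25) + ...].
Sum = 33.3515625.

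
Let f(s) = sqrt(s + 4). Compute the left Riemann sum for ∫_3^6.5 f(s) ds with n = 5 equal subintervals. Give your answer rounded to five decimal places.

10.12622

Δs = (6.5 − 3)/5 = 0.7.
Left endpoints: 3, 3.7, 4.4, 5.1, 5.8.
f(3) ≈ 2.64575, f(3.7) ≈ 2.77489, f(4.4) ≈ 2.89828, f(5.1) ≈ 3.01662, f(5.8) ≈ 3.13050.
Sum = Δs · [f(3) + f(3.7) + f(4.4) + f(5.1) + f(5.8)].
Sum ≈ 10.12622.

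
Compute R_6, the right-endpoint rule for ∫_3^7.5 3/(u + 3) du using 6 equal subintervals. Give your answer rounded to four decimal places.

1.6011

Δu = (7.5 − 3)/6 = 0.75.
Right endpoints: 3.75, 4.5, 5.25, 6, 6.75, 7.5.
f(3.75) = 4/9, f(4.5) = 0.4, f(5.25) = 4/11, f(6) = 1/3, f(6.75) = 4/13, f(7.5) = 2/7.
Sum = Δu · [f(3.75) + f(4.5) + f(5.25) + ...].
Sum ≈ 1.6011.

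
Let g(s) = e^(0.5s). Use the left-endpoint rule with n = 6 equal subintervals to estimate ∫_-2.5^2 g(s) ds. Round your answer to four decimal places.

4.0085

Δs = (2 − (-2.5))/6 = 0.75.
Left endpoints: -2.5, -1.75, -1, -0.25, 0.5, 1.25.
g(-2.5) ≈ 0.2865, g(-1.75) ≈ 0.4169, g(-1) ≈ 0.6065, g(-0.25) ≈ 0.8825, g(0.5) ≈ 1.2840, g(1.25) ≈ 1.8682.
Sum = Δs · [g(-2.5) + g(-1.75) + g(-1) + ...].
Sum ≈ 4.0085.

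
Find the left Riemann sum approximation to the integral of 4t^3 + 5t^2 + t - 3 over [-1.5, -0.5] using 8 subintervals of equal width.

Δt = (-0.5 − (-1.5))/8 = 0.125.
Left endpoints: -1.5, -1.375, -1.25, -1.125, -1, -0.875, -0.75, -0.625.
f(-1.5) = -6.75, f(-1.375) = -5.3203125, f(-1.25) = -4.25, f(-1.125) = -3.4921875, f(-1) = -3, f(-0.875) = -2.7265625, f(-0.75) = -2.625, f(-0.625) = -2.6484375.
Sum = Δt · [f(-1.5) + f(-1.375) + f(-1.25) + ...].
Sum = -3.8515625.

-3.8515625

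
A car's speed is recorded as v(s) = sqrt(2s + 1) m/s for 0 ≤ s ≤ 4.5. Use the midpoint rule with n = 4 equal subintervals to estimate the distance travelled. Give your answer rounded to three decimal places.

10.240

Δs = (4.5 − 0)/4 = 1.125.
Midpoints: 0.5625, 1.6875, 2.8125, 3.9375.
v(0.5625) ≈ 1.458, v(1.6875) ≈ 2.092, v(2.8125) ≈ 2.574, v(3.9375) ≈ 2.979.
Sum = Δs · [v(0.5625) + v(1.6875) + v(2.8125) + v(3.9375)].
Sum ≈ 10.240.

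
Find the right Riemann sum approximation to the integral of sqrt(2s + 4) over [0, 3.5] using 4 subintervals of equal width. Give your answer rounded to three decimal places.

Δs = (3.5 − 0)/4 = 0.875.
Right endpoints: 0.875, 1.75, 2.625, 3.5.
f(0.875) ≈ 2.398, f(1.75) ≈ 2.739, f(2.625) ≈ 3.041, f(3.5) ≈ 3.317.
Sum = Δs · [f(0.875) + f(1.75) + f(2.625) + f(3.5)].
Sum ≈ 10.058.

10.058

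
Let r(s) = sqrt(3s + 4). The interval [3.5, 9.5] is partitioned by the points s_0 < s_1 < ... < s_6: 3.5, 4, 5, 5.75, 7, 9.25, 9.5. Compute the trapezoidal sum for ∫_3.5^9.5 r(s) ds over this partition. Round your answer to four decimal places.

Subinterval widths: 0.5, 1, 0.75, 1.25, 2.25, 0.25.
r(3.5) ≈ 3.8079, r(4) ≈ 4.0000, r(5) ≈ 4.3589, r(5.75) ≈ 4.6098, r(7) ≈ 5.0000, r(9.25) ≈ 5.6347, r(9.5) ≈ 5.7009.
On each subinterval the trapezoid contributes (Δs_i/2)·[r(s_{i-1}) + r(s_i)].
Sum ≈ 28.8818.

28.8818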